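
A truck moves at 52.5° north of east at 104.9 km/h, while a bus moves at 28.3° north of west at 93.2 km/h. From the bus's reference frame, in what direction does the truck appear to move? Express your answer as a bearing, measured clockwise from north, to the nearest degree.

075°

Taking east as x and north as y: truck velocity = (63.859, 83.223) km/h; bus velocity = (-82.060, 44.185) km/h.
Velocity of truck relative to bus = (63.859, 83.223) − (-82.060, 44.185) = (145.920, 39.038) km/h.
Bearing = atan2(145.92, 39.04) = 75.02° clockwise from north.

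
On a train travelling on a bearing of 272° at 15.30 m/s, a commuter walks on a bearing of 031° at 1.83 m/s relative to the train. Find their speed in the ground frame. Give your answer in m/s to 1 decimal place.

14.5 m/s

Taking east as x and north as y: train velocity = (-15.291, 0.534) m/s; commuter velocity relative to train = (0.943, 1.569) m/s.
Velocity relative to ground = (-15.291, 0.534) + (0.943, 1.569) = (-14.348, 2.103) m/s.
Speed = |(-14.348, 2.103)| = 14.501 m/s.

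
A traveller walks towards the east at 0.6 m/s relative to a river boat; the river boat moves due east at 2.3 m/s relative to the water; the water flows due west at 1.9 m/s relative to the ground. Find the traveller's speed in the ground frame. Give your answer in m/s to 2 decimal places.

In east/north components (m/s): traveller relative to river boat = (0.600, 0.000); river boat relative to water = (2.300, 0.000); water relative to ground = (-1.900, 0.000).
Sum = (1.000, 0.000) m/s.
Speed = |(1.000, 0.000)| = 1.000 m/s.

1.00 m/s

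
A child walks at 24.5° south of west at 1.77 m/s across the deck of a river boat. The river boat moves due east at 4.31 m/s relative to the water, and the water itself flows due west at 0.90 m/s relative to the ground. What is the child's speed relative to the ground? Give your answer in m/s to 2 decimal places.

In east/north components (m/s): child relative to river boat = (-1.611, -0.734); river boat relative to water = (4.310, 0.000); water relative to ground = (-0.900, 0.000).
Sum = (1.799, -0.734) m/s.
Speed = |(1.799, -0.734)| = 1.943 m/s.

1.94 m/s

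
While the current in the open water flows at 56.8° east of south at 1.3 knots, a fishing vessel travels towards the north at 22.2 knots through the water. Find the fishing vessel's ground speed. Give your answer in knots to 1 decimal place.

21.5 knots

Taking east as x and north as y: velocity relative to the water = (0.000, 22.200) knots; the water relative to ground = (1.088, -0.712) knots.
Velocity relative to ground = (0.000, 22.200) + (1.088, -0.712) = (1.088, 21.488) knots.
Speed = |(1.088, 21.488)| = 21.516 knots.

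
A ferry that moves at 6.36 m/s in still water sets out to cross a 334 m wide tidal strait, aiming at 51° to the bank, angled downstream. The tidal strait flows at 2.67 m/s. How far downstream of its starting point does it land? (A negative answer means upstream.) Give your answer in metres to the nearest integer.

451 m

Perpendicular speed = 4.943 m/s; crossing time = 334 / 4.943 = 67.575 s.
Net downstream speed = 6.672 m/s.
Drift = 6.672 × 67.575 = 450.893 m (downstream).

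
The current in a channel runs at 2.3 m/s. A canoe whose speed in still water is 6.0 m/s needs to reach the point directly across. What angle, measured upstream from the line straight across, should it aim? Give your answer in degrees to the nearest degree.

23°

To cancel the current, the upstream component of the canoe's velocity must equal the flow: 6.0 sin θ = 2.3.
sin θ = 2.3 / 6.0 = 0.3833.
θ = arcsin(0.3833) = 22.540°.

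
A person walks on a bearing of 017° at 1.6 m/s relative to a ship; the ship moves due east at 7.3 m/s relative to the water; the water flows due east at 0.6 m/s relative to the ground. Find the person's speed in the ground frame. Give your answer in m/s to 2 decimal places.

8.51 m/s

In east/north components (m/s): person relative to ship = (0.468, 1.530); ship relative to water = (7.300, 0.000); water relative to ground = (0.600, 0.000).
Sum = (8.368, 1.530) m/s.
Speed = |(8.368, 1.530)| = 8.507 m/s.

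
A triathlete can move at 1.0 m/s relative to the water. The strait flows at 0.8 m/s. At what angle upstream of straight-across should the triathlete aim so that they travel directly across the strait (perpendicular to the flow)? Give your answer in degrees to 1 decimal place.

53.1°

To cancel the current, the upstream component of the triathlete's velocity must equal the flow: 1.0 sin θ = 0.8.
sin θ = 0.8 / 1.0 = 0.8000.
θ = arcsin(0.8000) = 53.130°.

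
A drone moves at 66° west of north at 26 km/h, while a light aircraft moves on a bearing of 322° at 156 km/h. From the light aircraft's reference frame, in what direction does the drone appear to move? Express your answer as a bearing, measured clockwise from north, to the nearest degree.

147°

Taking east as x and north as y: drone velocity = (-23.752, 10.575) km/h; light aircraft velocity = (-96.043, 122.930) km/h.
Velocity of drone relative to light aircraft = (-23.752, 10.575) − (-96.043, 122.930) = (72.291, -112.355) km/h.
Bearing = atan2(72.29, -112.35) = 147.24° clockwise from north.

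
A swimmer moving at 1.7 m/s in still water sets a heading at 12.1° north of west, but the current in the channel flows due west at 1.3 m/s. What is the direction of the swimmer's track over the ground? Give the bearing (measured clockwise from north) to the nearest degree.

Taking east as x and north as y: velocity relative to the water = (-1.662, 0.356) m/s; the water relative to ground = (-1.300, 0.000) m/s.
Velocity relative to ground = (-1.662, 0.356) + (-1.300, 0.000) = (-2.962, 0.356) m/s.
Bearing = atan2(-2.96, 0.36) = 276.86° clockwise from north.

277°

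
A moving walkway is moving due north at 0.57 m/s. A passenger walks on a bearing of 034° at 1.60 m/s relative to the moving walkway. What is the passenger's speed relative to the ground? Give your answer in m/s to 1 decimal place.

2.1 m/s

Taking east as x and north as y: moving walkway velocity = (0.000, 0.570) m/s; passenger velocity relative to moving walkway = (0.895, 1.326) m/s.
Velocity relative to ground = (0.000, 0.570) + (0.895, 1.326) = (0.895, 1.896) m/s.
Speed = |(0.895, 1.896)| = 2.097 m/s.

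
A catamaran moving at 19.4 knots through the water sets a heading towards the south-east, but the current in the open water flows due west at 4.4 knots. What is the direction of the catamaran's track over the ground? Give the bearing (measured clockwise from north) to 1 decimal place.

Taking east as x and north as y: velocity relative to the water = (13.718, -13.718) knots; the water relative to ground = (-4.400, 0.000) knots.
Velocity relative to ground = (13.718, -13.718) + (-4.400, 0.000) = (9.318, -13.718) knots.
Bearing = atan2(9.32, -13.72) = 145.81° clockwise from north.

145.8°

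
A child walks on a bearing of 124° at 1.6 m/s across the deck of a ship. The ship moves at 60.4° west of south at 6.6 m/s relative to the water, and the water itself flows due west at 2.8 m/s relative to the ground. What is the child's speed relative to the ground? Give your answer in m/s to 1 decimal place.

In east/north components (m/s): child relative to ship = (1.326, -0.895); ship relative to water = (-5.739, -3.260); water relative to ground = (-2.800, 0.000).
Sum = (-7.212, -4.155) m/s.
Speed = |(-7.212, -4.155)| = 8.323 m/s.

8.3 m/s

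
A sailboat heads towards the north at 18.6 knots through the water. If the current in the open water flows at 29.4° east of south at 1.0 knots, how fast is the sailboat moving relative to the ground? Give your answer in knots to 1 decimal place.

Taking east as x and north as y: velocity relative to the water = (0.000, 18.600) knots; the water relative to ground = (0.491, -0.871) knots.
Velocity relative to ground = (0.000, 18.600) + (0.491, -0.871) = (0.491, 17.729) knots.
Speed = |(0.491, 17.729)| = 17.736 knots.

17.7 knots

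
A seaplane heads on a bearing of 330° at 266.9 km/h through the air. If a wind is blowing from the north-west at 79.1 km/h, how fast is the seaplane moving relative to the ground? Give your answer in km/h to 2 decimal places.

Taking east as x and north as y: velocity relative to the air = (-133.450, 231.142) km/h; the air relative to ground = (55.932, -55.932) km/h.
Velocity relative to ground = (-133.450, 231.142) + (55.932, -55.932) = (-77.518, 175.210) km/h.
Speed = |(-77.518, 175.210)| = 191.592 km/h.

191.59 km/h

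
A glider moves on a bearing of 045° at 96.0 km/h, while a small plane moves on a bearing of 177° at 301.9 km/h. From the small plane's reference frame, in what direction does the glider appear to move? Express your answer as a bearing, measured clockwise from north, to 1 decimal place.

Taking east as x and north as y: glider velocity = (67.882, 67.882) km/h; small plane velocity = (15.800, -301.486) km/h.
Velocity of glider relative to small plane = (67.882, 67.882) − (15.800, -301.486) = (52.082, 369.369) km/h.
Bearing = atan2(52.08, 369.37) = 8.03° clockwise from north.

008.0°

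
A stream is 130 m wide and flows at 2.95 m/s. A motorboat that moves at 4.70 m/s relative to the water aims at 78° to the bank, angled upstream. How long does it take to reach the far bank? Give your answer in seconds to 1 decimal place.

The component of the motorboat's velocity perpendicular to the bank is 4.70 × sin 78° = 4.597 m/s.
Only the cross-stream component determines the crossing time; the current contributes nothing perpendicular to the bank.
Time = 130 / 4.597 = 28.278 s.

28.3 s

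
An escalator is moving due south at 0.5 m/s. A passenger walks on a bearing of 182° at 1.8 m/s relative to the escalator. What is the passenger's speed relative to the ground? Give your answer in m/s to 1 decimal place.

Taking east as x and north as y: escalator velocity = (0.000, -0.500) m/s; passenger velocity relative to escalator = (-0.063, -1.799) m/s.
Velocity relative to ground = (0.000, -0.500) + (-0.063, -1.799) = (-0.063, -2.299) m/s.
Speed = |(-0.063, -2.299)| = 2.300 m/s.

2.3 m/s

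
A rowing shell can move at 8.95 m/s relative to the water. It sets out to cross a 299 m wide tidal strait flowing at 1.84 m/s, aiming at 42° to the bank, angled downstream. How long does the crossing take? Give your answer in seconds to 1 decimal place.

49.9 s

The component of the rowing shell's velocity perpendicular to the bank is 8.95 × sin 42° = 5.989 m/s.
The flow acts along the bank and has no component across it.
Time = 299 / 5.989 = 49.927 s.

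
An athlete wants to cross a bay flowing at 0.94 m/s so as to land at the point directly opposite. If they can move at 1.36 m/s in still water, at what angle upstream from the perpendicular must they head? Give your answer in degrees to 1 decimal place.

43.7°

To cancel the current, the upstream component of the athlete's velocity must equal the flow: 1.36 sin θ = 0.94.
sin θ = 0.94 / 1.36 = 0.6912.
θ = arcsin(0.6912) = 43.723°.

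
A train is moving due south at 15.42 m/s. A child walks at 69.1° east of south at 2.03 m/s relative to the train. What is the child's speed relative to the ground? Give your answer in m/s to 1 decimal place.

16.3 m/s

Taking east as x and north as y: train velocity = (0.000, -15.420) m/s; child velocity relative to train = (1.896, -0.724) m/s.
Velocity relative to ground = (0.000, -15.420) + (1.896, -0.724) = (1.896, -16.144) m/s.
Speed = |(1.896, -16.144)| = 16.255 m/s.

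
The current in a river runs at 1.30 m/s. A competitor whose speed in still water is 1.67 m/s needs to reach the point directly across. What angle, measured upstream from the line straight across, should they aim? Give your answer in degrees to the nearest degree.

To cancel the current, the upstream component of the competitor's velocity must equal the flow: 1.67 sin θ = 1.30.
sin θ = 1.30 / 1.67 = 0.7784.
θ = arcsin(0.7784) = 51.118°.

51°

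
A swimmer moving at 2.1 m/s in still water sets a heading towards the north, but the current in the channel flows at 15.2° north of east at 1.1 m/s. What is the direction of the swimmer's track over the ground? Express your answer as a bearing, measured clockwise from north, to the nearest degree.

024°

Taking east as x and north as y: velocity relative to the water = (0.000, 2.100) m/s; the water relative to ground = (1.062, 0.288) m/s.
Velocity relative to ground = (0.000, 2.100) + (1.062, 0.288) = (1.062, 2.388) m/s.
Bearing = atan2(1.06, 2.39) = 23.96° clockwise from north.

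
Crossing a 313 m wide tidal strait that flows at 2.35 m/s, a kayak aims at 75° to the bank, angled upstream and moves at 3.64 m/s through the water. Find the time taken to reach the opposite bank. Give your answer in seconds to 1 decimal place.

The component of the kayak's velocity perpendicular to the bank is 3.64 × sin 75° = 3.516 m/s.
The flow acts along the bank and has no component across it.
Time = 313 / 3.516 = 89.022 s.

89.0 s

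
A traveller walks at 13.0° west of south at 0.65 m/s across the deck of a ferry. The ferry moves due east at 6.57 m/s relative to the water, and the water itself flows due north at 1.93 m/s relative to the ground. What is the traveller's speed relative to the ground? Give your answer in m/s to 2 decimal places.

In east/north components (m/s): traveller relative to ferry = (-0.146, -0.633); ferry relative to water = (6.570, 0.000); water relative to ground = (0.000, 1.930).
Sum = (6.424, 1.297) m/s.
Speed = |(6.424, 1.297)| = 6.553 m/s.

6.55 m/s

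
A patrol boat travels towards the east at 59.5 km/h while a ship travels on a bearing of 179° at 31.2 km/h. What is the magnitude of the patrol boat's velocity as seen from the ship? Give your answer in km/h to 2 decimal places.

Taking east as x and north as y: patrol boat velocity = (59.500, 0.000) km/h; ship velocity = (0.545, -31.195) km/h.
Velocity of patrol boat relative to ship = (59.500, 0.000) − (0.545, -31.195) = (58.955, 31.195) km/h.
Magnitude = |(58.955, 31.195)| = 66.700 km/h.

66.70 km/h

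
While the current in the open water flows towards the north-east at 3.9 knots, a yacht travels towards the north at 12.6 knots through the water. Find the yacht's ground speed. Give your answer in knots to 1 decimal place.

15.6 knots

Taking east as x and north as y: velocity relative to the water = (0.000, 12.600) knots; the water relative to ground = (2.758, 2.758) knots.
Velocity relative to ground = (0.000, 12.600) + (2.758, 2.758) = (2.758, 15.358) knots.
Speed = |(2.758, 15.358)| = 15.603 knots.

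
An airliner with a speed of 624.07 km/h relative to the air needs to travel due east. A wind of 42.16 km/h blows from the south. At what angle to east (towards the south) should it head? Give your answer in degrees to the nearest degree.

4°

The wind pushes perpendicular to the desired track; the heading must have a component into the wind equal to 42.16 km/h: 624.07 sin θ = 42.16.
sin θ = 0.0676, so θ = 3.874°.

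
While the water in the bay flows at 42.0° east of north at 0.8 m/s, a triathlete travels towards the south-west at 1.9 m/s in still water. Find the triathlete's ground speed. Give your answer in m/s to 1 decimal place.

Taking east as x and north as y: velocity relative to the water = (-1.344, -1.344) m/s; the water relative to ground = (0.535, 0.595) m/s.
Velocity relative to ground = (-1.344, -1.344) + (0.535, 0.595) = (-0.808, -0.749) m/s.
Speed = |(-0.808, -0.749)| = 1.102 m/s.

1.1 m/s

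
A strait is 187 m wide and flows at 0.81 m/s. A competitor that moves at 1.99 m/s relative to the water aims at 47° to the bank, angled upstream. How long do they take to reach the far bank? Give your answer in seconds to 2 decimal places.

128.49 s

The component of the competitor's velocity perpendicular to the bank is 1.99 × sin 47° = 1.455 m/s.
Only the cross-stream component determines the crossing time; the current contributes nothing perpendicular to the bank.
Time = 187 / 1.455 = 128.488 s.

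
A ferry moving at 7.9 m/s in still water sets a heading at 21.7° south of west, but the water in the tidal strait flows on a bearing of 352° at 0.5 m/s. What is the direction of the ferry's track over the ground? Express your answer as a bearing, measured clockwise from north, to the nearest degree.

Taking east as x and north as y: velocity relative to the water = (-7.340, -2.921) m/s; the water relative to ground = (-0.070, 0.495) m/s.
Velocity relative to ground = (-7.340, -2.921) + (-0.070, 0.495) = (-7.410, -2.426) m/s.
Bearing = atan2(-7.41, -2.43) = 251.87° clockwise from north.

252°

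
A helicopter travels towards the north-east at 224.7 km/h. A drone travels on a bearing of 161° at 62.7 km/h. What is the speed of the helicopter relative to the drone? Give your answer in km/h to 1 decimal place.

258.4 km/h

Taking east as x and north as y: helicopter velocity = (158.887, 158.887) km/h; drone velocity = (20.413, -59.284) km/h.
Velocity of helicopter relative to drone = (158.887, 158.887) − (20.413, -59.284) = (138.474, 218.171) km/h.
Magnitude = |(138.474, 218.171)| = 258.406 km/h.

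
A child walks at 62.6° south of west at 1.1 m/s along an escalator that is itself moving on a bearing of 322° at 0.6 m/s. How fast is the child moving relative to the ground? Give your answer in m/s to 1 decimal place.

1.0 m/s

Taking east as x and north as y: escalator velocity = (-0.369, 0.473) m/s; child velocity relative to escalator = (-0.506, -0.977) m/s.
Velocity relative to ground = (-0.369, 0.473) + (-0.506, -0.977) = (-0.876, -0.504) m/s.
Speed = |(-0.876, -0.504)| = 1.010 m/s.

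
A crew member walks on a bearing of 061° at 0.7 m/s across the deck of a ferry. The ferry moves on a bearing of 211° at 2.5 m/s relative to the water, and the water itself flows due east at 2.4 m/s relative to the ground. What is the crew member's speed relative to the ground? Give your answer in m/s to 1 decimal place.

In east/north components (m/s): crew member relative to ferry = (0.612, 0.339); ferry relative to water = (-1.288, -2.143); water relative to ground = (2.400, 0.000).
Sum = (1.725, -1.804) m/s.
Speed = |(1.725, -1.804)| = 2.495 m/s.

2.5 m/s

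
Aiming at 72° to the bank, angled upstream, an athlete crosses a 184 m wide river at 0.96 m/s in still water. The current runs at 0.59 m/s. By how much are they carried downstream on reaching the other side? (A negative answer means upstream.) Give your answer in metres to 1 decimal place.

Perpendicular speed = 0.913 m/s; crossing time = 184 / 0.913 = 201.530 s.
Net downstream speed = 0.293 m/s.
Drift = 0.293 × 201.530 = 59.118 m (downstream).

59.1 m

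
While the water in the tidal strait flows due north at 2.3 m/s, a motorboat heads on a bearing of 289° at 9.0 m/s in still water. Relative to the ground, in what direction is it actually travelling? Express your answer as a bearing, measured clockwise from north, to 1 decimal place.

301.6°

Taking east as x and north as y: velocity relative to the water = (-8.510, 2.930) m/s; the water relative to ground = (0.000, 2.300) m/s.
Velocity relative to ground = (-8.510, 2.930) + (0.000, 2.300) = (-8.510, 5.230) m/s.
Bearing = atan2(-8.51, 5.23) = 301.58° clockwise from north.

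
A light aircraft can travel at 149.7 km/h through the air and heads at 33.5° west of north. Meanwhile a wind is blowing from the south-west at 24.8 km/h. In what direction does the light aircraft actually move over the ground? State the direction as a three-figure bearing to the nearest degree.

Taking east as x and north as y: velocity relative to the air = (-82.625, 124.833) km/h; the air relative to ground = (17.536, 17.536) km/h.
Velocity relative to ground = (-82.625, 124.833) + (17.536, 17.536) = (-65.089, 142.369) km/h.
Bearing = atan2(-65.09, 142.37) = 335.43° clockwise from north.

335°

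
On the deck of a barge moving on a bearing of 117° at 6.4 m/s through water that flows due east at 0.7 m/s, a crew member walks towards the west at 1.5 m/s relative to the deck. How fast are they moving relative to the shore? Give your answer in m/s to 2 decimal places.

5.70 m/s

In east/north components (m/s): crew member relative to barge = (-1.500, 0.000); barge relative to water = (5.702, -2.906); water relative to ground = (0.700, 0.000).
Sum = (4.902, -2.906) m/s.
Speed = |(4.902, -2.906)| = 5.699 m/s.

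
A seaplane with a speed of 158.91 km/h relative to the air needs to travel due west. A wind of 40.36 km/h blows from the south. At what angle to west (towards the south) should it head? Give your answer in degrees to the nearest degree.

The wind pushes perpendicular to the desired track; the heading must have a component into the wind equal to 40.36 km/h: 158.91 sin θ = 40.36.
sin θ = 0.2540, so θ = 14.713°.

15°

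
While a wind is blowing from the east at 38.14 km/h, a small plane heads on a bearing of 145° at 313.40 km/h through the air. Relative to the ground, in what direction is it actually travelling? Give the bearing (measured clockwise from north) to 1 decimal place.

151.1°

Taking east as x and north as y: velocity relative to the air = (179.759, -256.722) km/h; the air relative to ground = (-38.140, 0.000) km/h.
Velocity relative to ground = (179.759, -256.722) + (-38.140, 0.000) = (141.619, -256.722) km/h.
Bearing = atan2(141.62, -256.72) = 151.12° clockwise from north.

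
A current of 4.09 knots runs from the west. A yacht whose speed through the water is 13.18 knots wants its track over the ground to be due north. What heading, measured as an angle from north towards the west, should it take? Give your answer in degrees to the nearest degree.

18°

The current pushes perpendicular to the desired track; the heading must have a component into the current equal to 4.09 knots: 13.18 sin θ = 4.09.
sin θ = 0.3103, so θ = 18.078°.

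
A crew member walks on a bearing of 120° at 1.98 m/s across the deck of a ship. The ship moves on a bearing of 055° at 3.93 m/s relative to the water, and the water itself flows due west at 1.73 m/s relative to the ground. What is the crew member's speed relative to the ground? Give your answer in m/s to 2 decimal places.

In east/north components (m/s): crew member relative to ship = (1.715, -0.990); ship relative to water = (3.219, 2.254); water relative to ground = (-1.730, 0.000).
Sum = (3.204, 1.264) m/s.
Speed = |(3.204, 1.264)| = 3.444 m/s.

3.44 m/s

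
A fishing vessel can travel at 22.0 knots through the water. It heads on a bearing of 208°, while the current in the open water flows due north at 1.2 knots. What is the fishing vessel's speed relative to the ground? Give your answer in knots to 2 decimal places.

Taking east as x and north as y: velocity relative to the water = (-10.328, -19.425) knots; the water relative to ground = (0.000, 1.200) knots.
Velocity relative to ground = (-10.328, -19.425) + (0.000, 1.200) = (-10.328, -18.225) knots.
Speed = |(-10.328, -18.225)| = 20.948 knots.

20.95 knots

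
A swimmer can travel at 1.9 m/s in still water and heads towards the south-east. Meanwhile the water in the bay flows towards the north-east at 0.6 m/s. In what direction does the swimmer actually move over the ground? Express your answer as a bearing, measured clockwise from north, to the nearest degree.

117°

Taking east as x and north as y: velocity relative to the water = (1.344, -1.344) m/s; the water relative to ground = (0.424, 0.424) m/s.
Velocity relative to ground = (1.344, -1.344) + (0.424, 0.424) = (1.768, -0.919) m/s.
Bearing = atan2(1.77, -0.92) = 117.47° clockwise from north.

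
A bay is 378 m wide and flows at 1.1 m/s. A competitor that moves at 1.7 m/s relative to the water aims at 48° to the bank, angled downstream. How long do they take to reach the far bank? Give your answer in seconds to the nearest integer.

299 s

The component of the competitor's velocity perpendicular to the bank is 1.7 × sin 48° = 1.263 m/s.
Only the cross-stream component determines the crossing time; the current contributes nothing perpendicular to the bank.
Time = 378 / 1.263 = 299.205 s.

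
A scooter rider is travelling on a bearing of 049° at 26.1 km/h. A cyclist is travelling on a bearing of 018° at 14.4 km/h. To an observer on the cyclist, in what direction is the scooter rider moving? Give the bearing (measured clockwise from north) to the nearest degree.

Taking east as x and north as y: scooter rider velocity = (19.698, 17.123) km/h; cyclist velocity = (4.450, 13.695) km/h.
Velocity of scooter rider relative to cyclist = (19.698, 17.123) − (4.450, 13.695) = (15.248, 3.428) km/h.
Bearing = atan2(15.25, 3.43) = 77.33° clockwise from north.

077°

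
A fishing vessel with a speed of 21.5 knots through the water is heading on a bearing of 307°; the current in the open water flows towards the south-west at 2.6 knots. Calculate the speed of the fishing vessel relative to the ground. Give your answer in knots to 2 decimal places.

Taking east as x and north as y: velocity relative to the water = (-17.171, 12.939) knots; the water relative to ground = (-1.838, -1.838) knots.
Velocity relative to ground = (-17.171, 12.939) + (-1.838, -1.838) = (-19.009, 11.101) knots.
Speed = |(-19.009, 11.101)| = 22.013 knots.

22.01 knots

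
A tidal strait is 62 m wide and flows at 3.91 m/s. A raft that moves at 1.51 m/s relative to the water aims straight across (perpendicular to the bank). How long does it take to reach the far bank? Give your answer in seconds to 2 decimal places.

41.06 s

The component of the raft's velocity perpendicular to the bank is 1.51 m/s.
The flow acts along the bank and has no component across it.
Time = 62 / 1.510 = 41.060 s.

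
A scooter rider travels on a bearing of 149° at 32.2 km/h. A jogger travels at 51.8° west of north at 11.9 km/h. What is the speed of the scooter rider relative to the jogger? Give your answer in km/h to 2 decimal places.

43.53 km/h

Taking east as x and north as y: scooter rider velocity = (16.584, -27.601) km/h; jogger velocity = (-9.352, 7.359) km/h.
Velocity of scooter rider relative to jogger = (16.584, -27.601) − (-9.352, 7.359) = (25.936, -34.960) km/h.
Magnitude = |(25.936, -34.960)| = 43.530 km/h.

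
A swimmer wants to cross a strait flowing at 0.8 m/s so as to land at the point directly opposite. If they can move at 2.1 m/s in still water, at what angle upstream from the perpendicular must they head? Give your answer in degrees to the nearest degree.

22°

To cancel the current, the upstream component of the swimmer's velocity must equal the flow: 2.1 sin θ = 0.8.
sin θ = 0.8 / 2.1 = 0.3810.
θ = arcsin(0.3810) = 22.393°.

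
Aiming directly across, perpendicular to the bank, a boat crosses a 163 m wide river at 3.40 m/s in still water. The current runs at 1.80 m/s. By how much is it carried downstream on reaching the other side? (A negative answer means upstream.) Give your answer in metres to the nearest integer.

86 m

Perpendicular speed = 3.400 m/s; crossing time = 163 / 3.400 = 47.941 s.
Net downstream speed = 1.800 m/s.
Drift = 1.800 × 47.941 = 86.294 m (downstream).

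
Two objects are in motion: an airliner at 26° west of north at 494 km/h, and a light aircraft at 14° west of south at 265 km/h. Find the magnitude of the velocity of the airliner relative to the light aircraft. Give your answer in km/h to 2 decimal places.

Taking east as x and north as y: airliner velocity = (-216.555, 444.004) km/h; light aircraft velocity = (-64.109, -257.128) km/h.
Velocity of airliner relative to light aircraft = (-216.555, 444.004) − (-64.109, -257.128) = (-152.446, 701.133) km/h.
Magnitude = |(-152.446, 701.133)| = 717.514 km/h.

717.51 km/h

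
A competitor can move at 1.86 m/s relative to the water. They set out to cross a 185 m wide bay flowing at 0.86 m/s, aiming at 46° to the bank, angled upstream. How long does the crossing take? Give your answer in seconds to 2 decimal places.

138.27 s

The component of the competitor's velocity perpendicular to the bank is 1.86 × sin 46° = 1.338 m/s.
The current is parallel to the bank, so it does not affect the crossing time.
Time = 185 / 1.338 = 138.269 s.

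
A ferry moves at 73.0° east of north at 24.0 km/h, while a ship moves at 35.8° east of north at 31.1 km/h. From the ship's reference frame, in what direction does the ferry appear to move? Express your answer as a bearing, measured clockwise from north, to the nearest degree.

Taking east as x and north as y: ferry velocity = (22.951, 7.017) km/h; ship velocity = (18.192, 25.224) km/h.
Velocity of ferry relative to ship = (22.951, 7.017) − (18.192, 25.224) = (4.759, -18.207) km/h.
Bearing = atan2(4.76, -18.21) = 165.35° clockwise from north.

165°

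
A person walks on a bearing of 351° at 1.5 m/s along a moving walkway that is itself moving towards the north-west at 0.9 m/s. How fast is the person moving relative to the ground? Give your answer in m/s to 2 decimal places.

2.29 m/s

Taking east as x and north as y: moving walkway velocity = (-0.636, 0.636) m/s; person velocity relative to moving walkway = (-0.235, 1.482) m/s.
Velocity relative to ground = (-0.636, 0.636) + (-0.235, 1.482) = (-0.871, 2.118) m/s.
Speed = |(-0.871, 2.118)| = 2.290 m/s.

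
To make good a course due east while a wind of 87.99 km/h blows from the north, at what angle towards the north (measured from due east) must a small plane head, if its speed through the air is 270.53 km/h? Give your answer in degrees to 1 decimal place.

The wind pushes perpendicular to the desired track; the heading must have a component into the wind equal to 87.99 km/h: 270.53 sin θ = 87.99.
sin θ = 0.3253, so θ = 18.981°.

19.0°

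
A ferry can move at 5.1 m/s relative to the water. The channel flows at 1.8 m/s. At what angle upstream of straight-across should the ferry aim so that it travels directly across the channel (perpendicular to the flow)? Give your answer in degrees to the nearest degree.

21°

To cancel the current, the upstream component of the ferry's velocity must equal the flow: 5.1 sin θ = 1.8.
sin θ = 1.8 / 5.1 = 0.3529.
θ = arcsin(0.3529) = 20.667°.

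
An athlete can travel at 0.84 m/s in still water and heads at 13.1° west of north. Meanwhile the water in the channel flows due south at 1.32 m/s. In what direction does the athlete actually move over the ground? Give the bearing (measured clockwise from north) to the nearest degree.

201°

Taking east as x and north as y: velocity relative to the water = (-0.190, 0.818) m/s; the water relative to ground = (0.000, -1.320) m/s.
Velocity relative to ground = (-0.190, 0.818) + (0.000, -1.320) = (-0.190, -0.502) m/s.
Bearing = atan2(-0.19, -0.50) = 200.77° clockwise from north.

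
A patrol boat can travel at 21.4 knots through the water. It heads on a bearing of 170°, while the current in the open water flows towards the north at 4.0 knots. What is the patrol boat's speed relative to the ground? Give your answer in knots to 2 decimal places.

17.47 knots

Taking east as x and north as y: velocity relative to the water = (3.716, -21.075) knots; the water relative to ground = (0.000, 4.000) knots.
Velocity relative to ground = (3.716, -21.075) + (0.000, 4.000) = (3.716, -17.075) knots.
Speed = |(3.716, -17.075)| = 17.475 knots.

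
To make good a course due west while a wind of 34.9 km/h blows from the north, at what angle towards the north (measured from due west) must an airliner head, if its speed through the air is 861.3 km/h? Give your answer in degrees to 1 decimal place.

2.3°

The wind pushes perpendicular to the desired track; the heading must have a component into the wind equal to 34.9 km/h: 861.3 sin θ = 34.9.
sin θ = 0.0405, so θ = 2.322°.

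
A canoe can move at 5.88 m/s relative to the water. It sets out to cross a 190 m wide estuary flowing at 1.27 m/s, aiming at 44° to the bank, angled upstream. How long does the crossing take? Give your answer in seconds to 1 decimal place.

46.5 s

The component of the canoe's velocity perpendicular to the bank is 5.88 × sin 44° = 4.085 m/s.
The flow acts along the bank and has no component across it.
Time = 190 / 4.085 = 46.516 s.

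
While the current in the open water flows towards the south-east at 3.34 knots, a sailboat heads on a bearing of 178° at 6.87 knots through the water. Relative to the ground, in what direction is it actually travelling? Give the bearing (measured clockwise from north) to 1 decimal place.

164.3°

Taking east as x and north as y: velocity relative to the water = (0.240, -6.866) knots; the water relative to ground = (2.362, -2.362) knots.
Velocity relative to ground = (0.240, -6.866) + (2.362, -2.362) = (2.601, -9.228) knots.
Bearing = atan2(2.60, -9.23) = 164.26° clockwise from north.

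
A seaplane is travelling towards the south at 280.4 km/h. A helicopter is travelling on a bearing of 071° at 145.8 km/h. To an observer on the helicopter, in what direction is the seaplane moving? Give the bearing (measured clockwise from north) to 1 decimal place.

202.8°

Taking east as x and north as y: seaplane velocity = (0.000, -280.400) km/h; helicopter velocity = (137.857, 47.468) km/h.
Velocity of seaplane relative to helicopter = (0.000, -280.400) − (137.857, 47.468) = (-137.857, -327.868) km/h.
Bearing = atan2(-137.86, -327.87) = 202.80° clockwise from north.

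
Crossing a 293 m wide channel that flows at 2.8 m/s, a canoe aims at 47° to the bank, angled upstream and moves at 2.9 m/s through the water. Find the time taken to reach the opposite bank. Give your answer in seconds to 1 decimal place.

138.1 s

The component of the canoe's velocity perpendicular to the bank is 2.9 × sin 47° = 2.121 m/s.
The current is parallel to the bank, so it does not affect the crossing time.
Time = 293 / 2.121 = 138.147 s.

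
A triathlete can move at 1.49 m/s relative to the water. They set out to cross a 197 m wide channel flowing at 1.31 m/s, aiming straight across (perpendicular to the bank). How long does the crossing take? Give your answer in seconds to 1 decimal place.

132.2 s

The component of the triathlete's velocity perpendicular to the bank is 1.49 m/s.
Only the cross-stream component determines the crossing time; the current contributes nothing perpendicular to the bank.
Time = 197 / 1.490 = 132.215 s.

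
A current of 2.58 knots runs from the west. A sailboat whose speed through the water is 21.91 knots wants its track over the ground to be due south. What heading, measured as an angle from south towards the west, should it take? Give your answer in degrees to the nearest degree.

The current pushes perpendicular to the desired track; the heading must have a component into the current equal to 2.58 knots: 21.91 sin θ = 2.58.
sin θ = 0.1178, so θ = 6.763°.

7°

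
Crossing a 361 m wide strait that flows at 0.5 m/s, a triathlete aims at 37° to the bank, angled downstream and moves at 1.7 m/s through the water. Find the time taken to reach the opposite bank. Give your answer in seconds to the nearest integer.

353 s

The component of the triathlete's velocity perpendicular to the bank is 1.7 × sin 37° = 1.023 m/s.
Only the cross-stream component determines the crossing time; the current contributes nothing perpendicular to the bank.
Time = 361 / 1.023 = 352.854 s.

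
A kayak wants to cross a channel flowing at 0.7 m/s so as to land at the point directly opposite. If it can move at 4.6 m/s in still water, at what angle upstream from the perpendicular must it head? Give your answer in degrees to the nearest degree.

To cancel the current, the upstream component of the kayak's velocity must equal the flow: 4.6 sin θ = 0.7.
sin θ = 0.7 / 4.6 = 0.1522.
θ = arcsin(0.1522) = 8.753°.

9°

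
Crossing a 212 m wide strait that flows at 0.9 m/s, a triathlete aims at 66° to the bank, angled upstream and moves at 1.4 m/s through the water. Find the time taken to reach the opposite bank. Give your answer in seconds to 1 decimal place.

165.8 s

The component of the triathlete's velocity perpendicular to the bank is 1.4 × sin 66° = 1.279 m/s.
The flow acts along the bank and has no component across it.
Time = 212 / 1.279 = 165.759 s.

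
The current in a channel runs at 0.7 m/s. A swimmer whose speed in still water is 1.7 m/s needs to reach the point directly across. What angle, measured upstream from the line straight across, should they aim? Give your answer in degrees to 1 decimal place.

24.3°

To cancel the current, the upstream component of the swimmer's velocity must equal the flow: 1.7 sin θ = 0.7.
sin θ = 0.7 / 1.7 = 0.4118.
θ = arcsin(0.4118) = 24.316°.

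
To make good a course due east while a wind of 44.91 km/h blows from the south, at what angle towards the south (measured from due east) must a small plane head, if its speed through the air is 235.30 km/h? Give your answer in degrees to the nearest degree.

11°

The wind pushes perpendicular to the desired track; the heading must have a component into the wind equal to 44.91 km/h: 235.30 sin θ = 44.91.
sin θ = 0.1909, so θ = 11.003°.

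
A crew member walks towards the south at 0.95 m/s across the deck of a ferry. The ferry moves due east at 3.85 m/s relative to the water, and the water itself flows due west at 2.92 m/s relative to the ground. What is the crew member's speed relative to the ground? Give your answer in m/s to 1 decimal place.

1.3 m/s

In east/north components (m/s): crew member relative to ferry = (0.000, -0.950); ferry relative to water = (3.850, 0.000); water relative to ground = (-2.920, 0.000).
Sum = (0.930, -0.950) m/s.
Speed = |(0.930, -0.950)| = 1.329 m/s.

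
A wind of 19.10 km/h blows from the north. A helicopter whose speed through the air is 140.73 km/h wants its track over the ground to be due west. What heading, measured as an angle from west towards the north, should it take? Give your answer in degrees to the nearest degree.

8°

The wind pushes perpendicular to the desired track; the heading must have a component into the wind equal to 19.10 km/h: 140.73 sin θ = 19.10.
sin θ = 0.1357, so θ = 7.800°.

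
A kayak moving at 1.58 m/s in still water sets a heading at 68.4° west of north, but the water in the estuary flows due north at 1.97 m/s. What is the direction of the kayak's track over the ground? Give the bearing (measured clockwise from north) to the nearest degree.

Taking east as x and north as y: velocity relative to the water = (-1.469, 0.582) m/s; the water relative to ground = (0.000, 1.970) m/s.
Velocity relative to ground = (-1.469, 0.582) + (0.000, 1.970) = (-1.469, 2.552) m/s.
Bearing = atan2(-1.47, 2.55) = 330.07° clockwise from north.

330°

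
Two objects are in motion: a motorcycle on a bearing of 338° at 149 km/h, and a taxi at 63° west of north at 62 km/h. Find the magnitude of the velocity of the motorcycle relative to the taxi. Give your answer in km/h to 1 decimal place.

Taking east as x and north as y: motorcycle velocity = (-55.816, 138.150) km/h; taxi velocity = (-55.242, 28.147) km/h.
Velocity of motorcycle relative to taxi = (-55.816, 138.150) − (-55.242, 28.147) = (-0.574, 110.003) km/h.
Magnitude = |(-0.574, 110.003)| = 110.004 km/h.

110.0 km/h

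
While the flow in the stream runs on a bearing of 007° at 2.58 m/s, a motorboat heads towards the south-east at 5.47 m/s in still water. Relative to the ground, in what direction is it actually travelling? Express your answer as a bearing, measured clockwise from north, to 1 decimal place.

107.4°

Taking east as x and north as y: velocity relative to the water = (3.868, -3.868) m/s; the water relative to ground = (0.314, 2.561) m/s.
Velocity relative to ground = (3.868, -3.868) + (0.314, 2.561) = (4.182, -1.307) m/s.
Bearing = atan2(4.18, -1.31) = 107.36° clockwise from north.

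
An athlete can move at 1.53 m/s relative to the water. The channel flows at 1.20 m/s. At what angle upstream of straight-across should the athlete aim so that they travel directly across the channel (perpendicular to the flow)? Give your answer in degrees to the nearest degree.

To cancel the current, the upstream component of the athlete's velocity must equal the flow: 1.53 sin θ = 1.20.
sin θ = 1.20 / 1.53 = 0.7843.
θ = arcsin(0.7843) = 51.657°.

52°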